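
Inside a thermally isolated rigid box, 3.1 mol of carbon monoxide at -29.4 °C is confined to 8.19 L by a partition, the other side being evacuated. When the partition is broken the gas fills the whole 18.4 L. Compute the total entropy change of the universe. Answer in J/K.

ΔS_universe = 20.9 J/K

For an ideal gas in free expansion Q = 0 and W = 0, so T is unchanged.
Entropy is a state function; using a reversible isothermal path, ΔS_gas = nR ln(V₂/V₁) = 3.1 × 8.314 × ln(18.4/8.19) = 20.9 J/K.
The insulated surroundings exchange no heat, so ΔS_surr = 0 and ΔS_universe = ΔS_gas.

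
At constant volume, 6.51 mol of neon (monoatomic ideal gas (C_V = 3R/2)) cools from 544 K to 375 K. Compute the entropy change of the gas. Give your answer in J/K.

At constant volume, ΔS = nC_V ln(T₂/T₁) with C_V = 3R/2 = 12.47 J mol⁻¹ K⁻¹.
ΔS = 6.51 × 12.47 × ln(375/544) = -30.2 J/K.

ΔS = -30.2 J/K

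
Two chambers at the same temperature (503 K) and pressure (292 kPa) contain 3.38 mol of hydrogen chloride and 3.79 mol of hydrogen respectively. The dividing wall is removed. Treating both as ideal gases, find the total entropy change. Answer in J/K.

ΔS_mix = 41.2 J/K

Mole fractions: x_A = 3.38/7.17 = 0.471, x_B = 0.529.
ΔS_mix = −R(n_A ln x_A + n_B ln x_B) = −8.314 × (3.38 ln 0.471 + 3.79 ln 0.529) = 41.2 J/K.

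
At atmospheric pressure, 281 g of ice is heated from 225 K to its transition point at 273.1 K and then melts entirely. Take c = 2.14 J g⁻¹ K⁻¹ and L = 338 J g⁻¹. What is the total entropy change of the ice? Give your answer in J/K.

ΔS = 464 J/K

Warming step: ΔS₁ = m c ln(T_tr/T_i) = 281 × 2.14 × ln(273.1/225) = 116.5 J/K.
Phase change: ΔS₂ = +mL/T_tr = 281 × 338 / 273.1 = 347.8 J/K.
ΔS_total = (116.5) + (347.8) = 464 J/K.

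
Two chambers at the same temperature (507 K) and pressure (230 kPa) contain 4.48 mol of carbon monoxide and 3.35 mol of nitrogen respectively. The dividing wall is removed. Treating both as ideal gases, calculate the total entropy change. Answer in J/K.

ΔS_mix = 44.4 J/K

Mole fractions: x_A = 4.48/7.83 = 0.572, x_B = 0.428.
ΔS_mix = −R(n_A ln x_A + n_B ln x_B) = −8.314 × (4.48 ln 0.572 + 3.35 ln 0.428) = 44.4 J/K.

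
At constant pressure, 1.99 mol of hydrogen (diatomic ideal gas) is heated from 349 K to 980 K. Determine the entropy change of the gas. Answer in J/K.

At constant pressure, ΔS = nC_p ln(T₂/T₁) with C_p = 7R/2 = 29.1 J mol⁻¹ K⁻¹.
ΔS = 1.99 × 29.1 × ln(980/349) = 59.8 J/K.

ΔS = 59.8 J/K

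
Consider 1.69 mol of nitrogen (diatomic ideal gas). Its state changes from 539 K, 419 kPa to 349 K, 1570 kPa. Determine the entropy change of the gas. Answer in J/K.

ΔS = -39.9 J/K

ΔS = nC_p ln(T₂/T₁) − nR ln(P₂/P₁), with C_p = 7R/2 = 29.1 J mol⁻¹ K⁻¹ for a diatomic ideal gas.
ΔS = 1.69 × [29.1 × ln(349/539) − 8.314 × ln(1570/419)] = -39.9 J/K.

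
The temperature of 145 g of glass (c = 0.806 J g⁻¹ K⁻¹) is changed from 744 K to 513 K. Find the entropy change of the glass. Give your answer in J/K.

ΔS = -43.4 J/K

ΔS = ∫dQ_rev/T = m c ln(T₂/T₁) = 145 × 0.806 × ln(513/744) = -43.4 J/K.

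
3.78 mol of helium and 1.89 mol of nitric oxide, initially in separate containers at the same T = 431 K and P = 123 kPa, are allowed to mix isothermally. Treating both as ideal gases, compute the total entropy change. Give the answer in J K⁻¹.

ΔS_mix = 30 J/K

Mole fractions: x_A = 3.78/5.67 = 0.667, x_B = 0.333.
ΔS_mix = −R(n_A ln x_A + n_B ln x_B) = −8.314 × (3.78 ln 0.667 + 1.89 ln 0.333) = 30 J/K.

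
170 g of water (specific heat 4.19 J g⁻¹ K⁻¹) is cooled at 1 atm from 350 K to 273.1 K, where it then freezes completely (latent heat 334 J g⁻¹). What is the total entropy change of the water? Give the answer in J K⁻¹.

Cooling step: ΔS₁ = m c ln(T_tr/T_i) = 170 × 4.19 × ln(273.1/350) = -176.7 J/K.
Phase change: ΔS₂ = −mL/T_tr = −170 × 334 / 273.1 = -207.9 J/K.
ΔS_total = (-176.7) + (-207.9) = -385 J/K.

ΔS = -385 J/K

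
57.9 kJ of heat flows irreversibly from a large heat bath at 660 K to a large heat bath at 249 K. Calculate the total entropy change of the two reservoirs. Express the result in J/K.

ΔS_total = 145 J/K

ΔS_hot = −Q/T_H = −57900/660 = -87.73 J/K and ΔS_cold = +Q/T_C = 57900/249 = 232.5 J/K.
ΔS_total = -87.73 + 232.5 = 145 J/K, positive as the second law requires.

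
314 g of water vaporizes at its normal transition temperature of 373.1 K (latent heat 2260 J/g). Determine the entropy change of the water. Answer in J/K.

ΔS = 1900 J/K

Heat absorbed by the substance: Q = mL = 314 × 2260 = 709640 J.
At constant T, ΔS = Q_rev/T = 709640 / 373.1 = 1900 J/K.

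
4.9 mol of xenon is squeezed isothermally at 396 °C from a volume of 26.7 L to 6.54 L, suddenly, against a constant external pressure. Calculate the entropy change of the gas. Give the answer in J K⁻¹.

ΔS_gas = -57.3 J/K

Entropy is a state function, so ΔS_gas depends only on the end states.
For an isothermal ideal gas ΔS_gas = nR ln(V₂/V₁) = 4.9 × 8.314 × ln(6.54/26.7) = -57.3 J/K.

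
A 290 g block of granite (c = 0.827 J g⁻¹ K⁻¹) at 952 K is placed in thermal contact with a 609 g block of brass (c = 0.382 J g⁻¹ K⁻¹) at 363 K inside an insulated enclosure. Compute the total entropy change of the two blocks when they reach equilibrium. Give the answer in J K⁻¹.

Energy balance: T_f = (m₁c₁T₁ + m₂c₂T₂)/(m₁c₁ + m₂c₂) = 661.98 K.
ΔS₁ = m₁c₁ ln(T_f/T₁) = 239.83 × ln(661.98/952) = -87.136 J/K.
ΔS₂ = m₂c₂ ln(T_f/T₂) = 232.638 × ln(661.98/363) = 139.78 J/K.
ΔS_total = -87.136 + 139.78 = 52.6 J/K.

ΔS_total = 52.6 J/K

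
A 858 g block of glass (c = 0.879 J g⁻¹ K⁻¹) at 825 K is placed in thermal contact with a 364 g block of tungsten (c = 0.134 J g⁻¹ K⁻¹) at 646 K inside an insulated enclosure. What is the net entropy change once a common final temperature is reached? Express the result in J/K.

ΔS_total = 1.28 J/K

Energy balance: T_f = (m₁c₁T₁ + m₂c₂T₂)/(m₁c₁ + m₂c₂) = 814.13 K.
ΔS₁ = m₁c₁ ln(T_f/T₁) = 754.182 × ln(814.13/825) = -10.006 J/K.
ΔS₂ = m₂c₂ ln(T_f/T₂) = 48.776 × ln(814.13/646) = 11.283 J/K.
ΔS_total = -10.006 + 11.283 = 1.28 J/K.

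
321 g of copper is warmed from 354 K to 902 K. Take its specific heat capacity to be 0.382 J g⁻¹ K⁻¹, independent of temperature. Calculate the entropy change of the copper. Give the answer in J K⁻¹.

ΔS = 115 J/K

ΔS = ∫dQ_rev/T = m c ln(T₂/T₁) = 321 × 0.382 × ln(902/354) = 115 J/K.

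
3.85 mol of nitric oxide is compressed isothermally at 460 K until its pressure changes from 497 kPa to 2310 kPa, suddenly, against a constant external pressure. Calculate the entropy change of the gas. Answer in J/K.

ΔS_gas = -49.2 J/K

Entropy is a state function, so ΔS_gas depends only on the end states.
For an isothermal ideal gas ΔS_gas = nR ln(P₁/P₂) = 3.85 × 8.314 × ln(497/2310) = -49.2 J/K.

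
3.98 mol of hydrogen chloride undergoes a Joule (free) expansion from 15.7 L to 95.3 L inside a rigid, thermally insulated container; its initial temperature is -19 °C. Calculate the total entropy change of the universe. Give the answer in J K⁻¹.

For an ideal gas in free expansion Q = 0 and W = 0, so T is unchanged.
Entropy is a state function; using a reversible isothermal path, ΔS_gas = nR ln(V₂/V₁) = 3.98 × 8.314 × ln(95.3/15.7) = 59.7 J/K.
The insulated surroundings exchange no heat, so ΔS_surr = 0 and ΔS_universe = ΔS_gas.

ΔS_universe = 59.7 J/K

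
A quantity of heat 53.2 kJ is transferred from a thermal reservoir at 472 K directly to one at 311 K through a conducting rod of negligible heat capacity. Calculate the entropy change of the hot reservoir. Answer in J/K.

The hot reservoir loses heat Q, so ΔS_hot = −Q/T_H = −53200/472 = -113 J/K.

ΔS_hot = -113 J/K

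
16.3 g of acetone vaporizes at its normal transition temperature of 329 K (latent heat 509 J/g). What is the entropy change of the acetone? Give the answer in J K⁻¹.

Heat absorbed by the substance: Q = mL = 16.3 × 509 = 8296.7 J.
At constant T, ΔS = Q_rev/T = 8296.7 / 329 = 25.2 J/K.

ΔS = 25.2 J/K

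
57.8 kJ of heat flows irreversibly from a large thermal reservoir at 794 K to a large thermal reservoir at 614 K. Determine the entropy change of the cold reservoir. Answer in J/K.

ΔS_cold = 94.1 J/K

The cold reservoir gains heat Q, so ΔS_cold = +Q/T_C = 57800/614 = 94.1 J/K.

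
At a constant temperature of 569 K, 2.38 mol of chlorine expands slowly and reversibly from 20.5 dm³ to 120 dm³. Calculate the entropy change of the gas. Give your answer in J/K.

ΔS_gas = 35 J/K

For an isothermal ideal gas ΔS_gas = nR ln(V₂/V₁) = 2.38 × 8.314 × ln(120/20.5) = 35 J/K.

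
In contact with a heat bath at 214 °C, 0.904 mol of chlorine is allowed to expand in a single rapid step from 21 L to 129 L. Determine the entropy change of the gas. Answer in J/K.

Entropy is a state function, so ΔS_gas depends only on the end states.
For an isothermal ideal gas ΔS_gas = nR ln(V₂/V₁) = 0.904 × 8.314 × ln(129/21) = 13.6 J/K.

ΔS_gas = 13.6 J/K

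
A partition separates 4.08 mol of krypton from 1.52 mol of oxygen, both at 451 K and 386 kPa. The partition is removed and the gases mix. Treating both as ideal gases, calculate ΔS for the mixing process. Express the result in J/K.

Mole fractions: x_A = 4.08/5.6 = 0.729, x_B = 0.271.
ΔS_mix = −R(n_A ln x_A + n_B ln x_B) = −8.314 × (4.08 ln 0.729 + 1.52 ln 0.271) = 27.2 J/K.

ΔS_mix = 27.2 J/K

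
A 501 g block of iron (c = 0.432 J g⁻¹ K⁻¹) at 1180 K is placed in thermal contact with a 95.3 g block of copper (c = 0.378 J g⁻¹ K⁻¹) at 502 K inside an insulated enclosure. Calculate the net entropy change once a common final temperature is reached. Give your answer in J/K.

Energy balance: T_f = (m₁c₁T₁ + m₂c₂T₂)/(m₁c₁ + m₂c₂) = 1083.3 K.
ΔS₁ = m₁c₁ ln(T_f/T₁) = 216.432 × ln(1083.3/1180) = -18.515 J/K.
ΔS₂ = m₂c₂ ln(T_f/T₂) = 36.0234 × ln(1083.3/502) = 27.707 J/K.
ΔS_total = -18.515 + 27.707 = 9.19 J/K.

ΔS_total = 9.19 J/K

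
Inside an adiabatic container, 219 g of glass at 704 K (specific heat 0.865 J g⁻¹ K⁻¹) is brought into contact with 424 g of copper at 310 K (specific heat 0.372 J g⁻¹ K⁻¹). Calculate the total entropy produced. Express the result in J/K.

ΔS_total = 27.5 J/K

Energy balance: T_f = (m₁c₁T₁ + m₂c₂T₂)/(m₁c₁ + m₂c₂) = 524.99 K.
ΔS₁ = m₁c₁ ln(T_f/T₁) = 189.435 × ln(524.99/704) = -55.58 J/K.
ΔS₂ = m₂c₂ ln(T_f/T₂) = 157.728 × ln(524.99/310) = 83.09 J/K.
ΔS_total = -55.58 + 83.09 = 27.5 J/K.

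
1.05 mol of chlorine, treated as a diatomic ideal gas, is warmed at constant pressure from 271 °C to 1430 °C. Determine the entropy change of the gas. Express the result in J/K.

ΔS = 34.9 J/K

In kelvin: T₁ = 544.15 K, T₂ = 1703.15 K. At constant pressure, ΔS = nC_p ln(T₂/T₁) with C_p = 7R/2 = 29.1 J mol⁻¹ K⁻¹.
ΔS = 1.05 × 29.1 × ln(1703.15/544.15) = 34.9 J/K.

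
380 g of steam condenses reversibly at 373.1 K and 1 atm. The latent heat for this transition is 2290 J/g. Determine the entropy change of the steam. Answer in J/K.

ΔS = -2330 J/K

Heat released by the substance: Q = −mL = −380 × 2290 = −870200 J.
At constant T, ΔS = Q_rev/T = −870200 / 373.1 = -2330 J/K.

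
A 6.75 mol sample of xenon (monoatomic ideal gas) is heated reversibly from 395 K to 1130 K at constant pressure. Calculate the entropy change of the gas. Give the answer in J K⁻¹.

At constant pressure, ΔS = nC_p ln(T₂/T₁) with C_p = 5R/2 = 20.79 J mol⁻¹ K⁻¹.
ΔS = 6.75 × 20.79 × ln(1130/395) = 147 J/K.

ΔS = 147 J/K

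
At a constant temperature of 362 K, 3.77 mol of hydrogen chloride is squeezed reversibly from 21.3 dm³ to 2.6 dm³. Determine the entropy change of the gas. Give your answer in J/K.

For an isothermal ideal gas ΔS_gas = nR ln(V₂/V₁) = 3.77 × 8.314 × ln(2.6/21.3) = -65.9 J/K.

ΔS_gas = -65.9 J/K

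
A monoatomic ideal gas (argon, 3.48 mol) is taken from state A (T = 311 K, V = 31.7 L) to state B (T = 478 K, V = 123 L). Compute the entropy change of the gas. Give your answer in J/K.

ΔS = 57.9 J/K

Entropy is a state function: ΔS = nC_V ln(T₂/T₁) + nR ln(V₂/V₁), with C_V = 3R/2 = 12.47 J mol⁻¹ K⁻¹ for a monoatomic ideal gas.
ΔS = 3.48 × [12.47 × ln(478/311) + 8.314 × ln(123/31.7)] = 57.9 J/K.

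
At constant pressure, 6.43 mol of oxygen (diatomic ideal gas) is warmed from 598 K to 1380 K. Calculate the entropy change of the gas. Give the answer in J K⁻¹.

ΔS = 156 J/K

At constant pressure, ΔS = nC_p ln(T₂/T₁) with C_p = 7R/2 = 29.1 J mol⁻¹ K⁻¹.
ΔS = 6.43 × 29.1 × ln(1380/598) = 156 J/K.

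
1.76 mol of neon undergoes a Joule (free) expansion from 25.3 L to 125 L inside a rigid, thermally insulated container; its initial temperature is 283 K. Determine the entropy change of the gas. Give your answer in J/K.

No heat is exchanged and no work is done, so the ideal-gas temperature stays constant.
Entropy is a state function; using a reversible isothermal path, ΔS_gas = nR ln(V₂/V₁) = 1.76 × 8.314 × ln(125/25.3) = 23.4 J/K.

ΔS_gas = 23.4 J/K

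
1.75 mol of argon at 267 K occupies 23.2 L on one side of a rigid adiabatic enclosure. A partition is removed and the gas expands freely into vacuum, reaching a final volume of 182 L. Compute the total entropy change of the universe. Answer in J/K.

For an ideal gas in free expansion Q = 0 and W = 0, so T is unchanged.
Entropy is a state function; using a reversible isothermal path, ΔS_gas = nR ln(V₂/V₁) = 1.75 × 8.314 × ln(182/23.2) = 30 J/K.
The insulated surroundings exchange no heat, so ΔS_surr = 0 and ΔS_universe = ΔS_gas.

ΔS_universe = 30 J/K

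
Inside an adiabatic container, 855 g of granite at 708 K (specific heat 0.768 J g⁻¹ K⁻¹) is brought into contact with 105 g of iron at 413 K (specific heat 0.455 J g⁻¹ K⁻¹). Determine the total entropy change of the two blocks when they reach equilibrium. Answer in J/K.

Energy balance: T_f = (m₁c₁T₁ + m₂c₂T₂)/(m₁c₁ + m₂c₂) = 687.99 K.
ΔS₁ = m₁c₁ ln(T_f/T₁) = 656.64 × ln(687.99/708) = -18.82 J/K.
ΔS₂ = m₂c₂ ln(T_f/T₂) = 47.775 × ln(687.99/413) = 24.38 J/K.
ΔS_total = -18.82 + 24.38 = 5.56 J/K.

ΔS_total = 5.56 J/K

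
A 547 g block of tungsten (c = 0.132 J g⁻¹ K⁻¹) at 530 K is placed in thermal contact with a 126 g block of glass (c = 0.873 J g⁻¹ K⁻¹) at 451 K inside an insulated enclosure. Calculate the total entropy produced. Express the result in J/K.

Energy balance: T_f = (m₁c₁T₁ + m₂c₂T₂)/(m₁c₁ + m₂c₂) = 482.31 K.
ΔS₁ = m₁c₁ ln(T_f/T₁) = 72.204 × ln(482.31/530) = -6.8086 J/K.
ΔS₂ = m₂c₂ ln(T_f/T₂) = 109.998 × ln(482.31/451) = 7.3822 J/K.
ΔS_total = -6.8086 + 7.3822 = 0.574 J/K.

ΔS_total = 0.574 J/K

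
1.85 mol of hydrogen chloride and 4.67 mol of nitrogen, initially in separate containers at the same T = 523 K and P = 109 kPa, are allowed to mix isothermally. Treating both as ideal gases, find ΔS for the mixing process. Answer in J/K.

ΔS_mix = 32.3 J/K

Mole fractions: x_A = 1.85/6.52 = 0.284, x_B = 0.716.
ΔS_mix = −R(n_A ln x_A + n_B ln x_B) = −8.314 × (1.85 ln 0.284 + 4.67 ln 0.716) = 32.3 J/K.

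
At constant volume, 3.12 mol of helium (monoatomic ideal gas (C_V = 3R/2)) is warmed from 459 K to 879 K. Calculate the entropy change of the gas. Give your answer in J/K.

At constant volume, ΔS = nC_V ln(T₂/T₁) with C_V = 3R/2 = 12.47 J mol⁻¹ K⁻¹.
ΔS = 3.12 × 12.47 × ln(879/459) = 25.3 J/K.

ΔS = 25.3 J/K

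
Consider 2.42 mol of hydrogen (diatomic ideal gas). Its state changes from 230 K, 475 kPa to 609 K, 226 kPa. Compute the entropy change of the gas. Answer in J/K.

ΔS = nC_p ln(T₂/T₁) − nR ln(P₂/P₁), with C_p = 7R/2 = 29.1 J mol⁻¹ K⁻¹ for a diatomic ideal gas.
ΔS = 2.42 × [29.1 × ln(609/230) − 8.314 × ln(226/475)] = 83.5 J/K.

ΔS = 83.5 J/K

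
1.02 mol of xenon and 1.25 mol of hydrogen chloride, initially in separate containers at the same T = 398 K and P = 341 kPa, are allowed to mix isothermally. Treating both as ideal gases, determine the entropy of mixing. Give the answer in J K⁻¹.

Mole fractions: x_A = 1.02/2.27 = 0.449, x_B = 0.551.
ΔS_mix = −R(n_A ln x_A + n_B ln x_B) = −8.314 × (1.02 ln 0.449 + 1.25 ln 0.551) = 13 J/K.

ΔS_mix = 13 J/K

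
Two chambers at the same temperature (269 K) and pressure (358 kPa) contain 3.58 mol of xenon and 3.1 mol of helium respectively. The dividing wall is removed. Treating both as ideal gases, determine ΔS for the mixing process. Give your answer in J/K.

Mole fractions: x_A = 3.58/6.68 = 0.536, x_B = 0.464.
ΔS_mix = −R(n_A ln x_A + n_B ln x_B) = −8.314 × (3.58 ln 0.536 + 3.1 ln 0.464) = 38.4 J/K.

ΔS_mix = 38.4 J/K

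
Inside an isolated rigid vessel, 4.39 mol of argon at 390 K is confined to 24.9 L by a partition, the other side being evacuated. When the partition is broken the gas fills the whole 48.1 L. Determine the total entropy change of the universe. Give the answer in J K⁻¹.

No heat is exchanged and no work is done, so the ideal-gas temperature stays constant.
Entropy is a state function; using a reversible isothermal path, ΔS_gas = nR ln(V₂/V₁) = 4.39 × 8.314 × ln(48.1/24.9) = 24 J/K.
The insulated surroundings exchange no heat, so ΔS_surr = 0 and ΔS_universe = ΔS_gas.

ΔS_universe = 24 J/K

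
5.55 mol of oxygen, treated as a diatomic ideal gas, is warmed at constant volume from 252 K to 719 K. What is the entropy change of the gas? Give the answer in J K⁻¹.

ΔS = 121 J/K

At constant volume, ΔS = nC_V ln(T₂/T₁) with C_V = 5R/2 = 20.79 J mol⁻¹ K⁻¹.
ΔS = 5.55 × 20.79 × ln(719/252) = 121 J/K.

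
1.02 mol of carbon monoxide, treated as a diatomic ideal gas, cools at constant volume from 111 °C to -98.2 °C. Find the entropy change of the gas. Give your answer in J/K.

In kelvin: T₁ = 384.15 K, T₂ = 174.95 K. At constant volume, ΔS = nC_V ln(T₂/T₁) with C_V = 5R/2 = 20.79 J mol⁻¹ K⁻¹.
ΔS = 1.02 × 20.79 × ln(174.95/384.15) = -16.7 J/K.

ΔS = -16.7 J/K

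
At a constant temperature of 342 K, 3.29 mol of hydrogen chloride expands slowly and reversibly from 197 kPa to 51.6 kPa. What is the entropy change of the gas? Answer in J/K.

For an isothermal ideal gas ΔS_gas = nR ln(P₁/P₂) = 3.29 × 8.314 × ln(197/51.6) = 36.6 J/K.

ΔS_gas = 36.6 J/K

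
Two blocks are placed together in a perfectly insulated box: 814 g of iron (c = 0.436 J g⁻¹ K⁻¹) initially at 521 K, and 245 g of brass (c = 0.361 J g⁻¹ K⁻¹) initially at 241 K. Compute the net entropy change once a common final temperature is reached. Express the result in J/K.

Energy balance: T_f = (m₁c₁T₁ + m₂c₂T₂)/(m₁c₁ + m₂c₂) = 465.14 K.
ΔS₁ = m₁c₁ ln(T_f/T₁) = 354.904 × ln(465.14/521) = -40.25 J/K.
ΔS₂ = m₂c₂ ln(T_f/T₂) = 88.445 × ln(465.14/241) = 58.16 J/K.
ΔS_total = -40.25 + 58.16 = 17.9 J/K.

ΔS_total = 17.9 J/K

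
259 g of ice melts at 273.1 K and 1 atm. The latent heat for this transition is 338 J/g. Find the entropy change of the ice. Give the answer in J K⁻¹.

Heat absorbed by the substance: Q = mL = 259 × 338 = 87542 J.
At constant T, ΔS = Q_rev/T = 87542 / 273.1 = 321 J/K.

ΔS = 321 J/K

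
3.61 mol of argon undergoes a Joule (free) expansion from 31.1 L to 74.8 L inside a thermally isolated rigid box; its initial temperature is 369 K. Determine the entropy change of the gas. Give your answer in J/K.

ΔS_gas = 26.3 J/K

For an ideal gas in free expansion Q = 0 and W = 0, so T is unchanged.
Entropy is a state function; using a reversible isothermal path, ΔS_gas = nR ln(V₂/V₁) = 3.61 × 8.314 × ln(74.8/31.1) = 26.3 J/K.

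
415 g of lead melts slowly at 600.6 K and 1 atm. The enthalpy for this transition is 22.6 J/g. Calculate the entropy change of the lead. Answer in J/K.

ΔS = 15.6 J/K

Heat absorbed by the substance: Q = mL = 415 × 22.6 = 9379 J.
At constant T, ΔS = Q_rev/T = 9379 / 600.6 = 15.6 J/K.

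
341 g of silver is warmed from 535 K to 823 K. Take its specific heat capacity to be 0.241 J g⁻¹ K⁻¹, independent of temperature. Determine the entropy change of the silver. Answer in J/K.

ΔS = ∫dQ_rev/T = m c ln(T₂/T₁) = 341 × 0.241 × ln(823/535) = 35.4 J/K.

ΔS = 35.4 J/K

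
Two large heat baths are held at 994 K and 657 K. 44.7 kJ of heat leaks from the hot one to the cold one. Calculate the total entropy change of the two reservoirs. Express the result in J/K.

ΔS_hot = −Q/T_H = −44700/994 = -44.97 J/K and ΔS_cold = +Q/T_C = 44700/657 = 68.04 J/K.
ΔS_total = -44.97 + 68.04 = 23.1 J/K, positive as the second law requires.

ΔS_total = 23.1 J/K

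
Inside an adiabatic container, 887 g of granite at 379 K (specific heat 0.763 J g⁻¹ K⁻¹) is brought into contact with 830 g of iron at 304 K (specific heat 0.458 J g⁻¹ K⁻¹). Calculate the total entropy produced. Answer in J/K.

ΔS_total = 5.79 J/K

Energy balance: T_f = (m₁c₁T₁ + m₂c₂T₂)/(m₁c₁ + m₂c₂) = 352.02 K.
ΔS₁ = m₁c₁ ln(T_f/T₁) = 676.781 × ln(352.02/379) = -49.97 J/K.
ΔS₂ = m₂c₂ ln(T_f/T₂) = 380.14 × ln(352.02/304) = 55.76 J/K.
ΔS_total = -49.97 + 55.76 = 5.79 J/K.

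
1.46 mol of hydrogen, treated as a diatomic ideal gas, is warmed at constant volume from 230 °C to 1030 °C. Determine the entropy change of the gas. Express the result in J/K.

In kelvin: T₁ = 503.15 K, T₂ = 1303.15 K. At constant volume, ΔS = nC_V ln(T₂/T₁) with C_V = 5R/2 = 20.79 J mol⁻¹ K⁻¹.
ΔS = 1.46 × 20.79 × ln(1303.15/503.15) = 28.9 J/K.

ΔS = 28.9 J/K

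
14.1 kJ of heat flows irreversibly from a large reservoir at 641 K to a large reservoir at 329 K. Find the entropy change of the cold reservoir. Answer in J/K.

The cold reservoir gains heat Q, so ΔS_cold = +Q/T_C = 14100/329 = 42.9 J/K.

ΔS_cold = 42.9 J/K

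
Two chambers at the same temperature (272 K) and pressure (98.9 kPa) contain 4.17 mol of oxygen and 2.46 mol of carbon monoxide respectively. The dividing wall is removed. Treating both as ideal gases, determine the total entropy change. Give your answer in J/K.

ΔS_mix = 36.4 J/K

Mole fractions: x_A = 4.17/6.63 = 0.629, x_B = 0.371.
ΔS_mix = −R(n_A ln x_A + n_B ln x_B) = −8.314 × (4.17 ln 0.629 + 2.46 ln 0.371) = 36.4 J/K.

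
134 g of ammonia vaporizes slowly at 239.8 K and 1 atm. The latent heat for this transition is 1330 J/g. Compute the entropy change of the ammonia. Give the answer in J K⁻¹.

Heat absorbed by the substance: Q = mL = 134 × 1330 = 178220 J.
At constant T, ΔS = Q_rev/T = 178220 / 239.8 = 743 J/K.

ΔS = 743 J/K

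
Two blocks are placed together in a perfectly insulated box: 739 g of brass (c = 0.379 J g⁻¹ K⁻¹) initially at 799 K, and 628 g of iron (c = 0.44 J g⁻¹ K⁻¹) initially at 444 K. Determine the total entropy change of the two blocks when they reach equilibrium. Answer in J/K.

ΔS_total = 23.6 J/K

Energy balance: T_f = (m₁c₁T₁ + m₂c₂T₂)/(m₁c₁ + m₂c₂) = 622.7 K.
ΔS₁ = m₁c₁ ln(T_f/T₁) = 280.081 × ln(622.7/799) = -69.82 J/K.
ΔS₂ = m₂c₂ ln(T_f/T₂) = 276.32 × ln(622.7/444) = 93.46 J/K.
ΔS_total = -69.82 + 93.46 = 23.6 J/K.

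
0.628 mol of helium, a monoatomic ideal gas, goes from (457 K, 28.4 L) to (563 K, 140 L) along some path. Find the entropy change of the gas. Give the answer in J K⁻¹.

ΔS = 9.96 J/K

Entropy is a state function: ΔS = nC_V ln(T₂/T₁) + nR ln(V₂/V₁), with C_V = 3R/2 = 12.47 J mol⁻¹ K⁻¹ for a monoatomic ideal gas.
ΔS = 0.628 × [12.47 × ln(563/457) + 8.314 × ln(140/28.4)] = 9.96 J/K.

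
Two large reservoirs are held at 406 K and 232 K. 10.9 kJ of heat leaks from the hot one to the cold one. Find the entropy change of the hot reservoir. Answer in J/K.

ΔS_hot = -26.8 J/K

The hot reservoir loses heat Q, so ΔS_hot = −Q/T_H = −10900/406 = -26.8 J/K.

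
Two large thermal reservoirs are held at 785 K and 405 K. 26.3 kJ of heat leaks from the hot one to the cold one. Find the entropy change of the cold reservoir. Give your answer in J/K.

ΔS_cold = 64.9 J/K

The cold reservoir gains heat Q, so ΔS_cold = +Q/T_C = 26300/405 = 64.9 J/K.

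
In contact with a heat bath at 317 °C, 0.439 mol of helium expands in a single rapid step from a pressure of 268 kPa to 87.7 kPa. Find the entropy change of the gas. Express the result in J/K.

ΔS_gas = 4.08 J/K

Entropy is a state function, so ΔS_gas depends only on the end states.
For an isothermal ideal gas ΔS_gas = nR ln(P₁/P₂) = 0.439 × 8.314 × ln(268/87.7) = 4.08 J/K.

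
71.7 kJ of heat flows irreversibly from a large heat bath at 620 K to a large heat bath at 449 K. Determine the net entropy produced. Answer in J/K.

ΔS_hot = −Q/T_H = −71700/620 = -115.65 J/K and ΔS_cold = +Q/T_C = 71700/449 = 159.69 J/K.
ΔS_total = -115.65 + 159.69 = 44 J/K, positive as the second law requires.

ΔS_total = 44 J/K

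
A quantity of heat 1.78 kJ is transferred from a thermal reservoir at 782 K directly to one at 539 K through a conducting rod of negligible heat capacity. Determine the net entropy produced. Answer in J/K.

ΔS_hot = −Q/T_H = −1780/782 = -2.276 J/K and ΔS_cold = +Q/T_C = 1780/539 = 3.302 J/K.
ΔS_total = -2.276 + 3.302 = 1.03 J/K, positive as the second law requires.

ΔS_total = 1.03 J/K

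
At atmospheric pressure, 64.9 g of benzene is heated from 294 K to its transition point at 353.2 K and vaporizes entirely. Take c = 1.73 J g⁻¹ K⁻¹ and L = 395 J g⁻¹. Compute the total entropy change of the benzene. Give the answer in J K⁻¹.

Warming step: ΔS₁ = m c ln(T_tr/T_i) = 64.9 × 1.73 × ln(353.2/294) = 20.6 J/K.
Phase change: ΔS₂ = +mL/T_tr = 64.9 × 395 / 353.2 = 72.58 J/K.
ΔS_total = (20.6) + (72.58) = 93.2 J/K.

ΔS = 93.2 J/K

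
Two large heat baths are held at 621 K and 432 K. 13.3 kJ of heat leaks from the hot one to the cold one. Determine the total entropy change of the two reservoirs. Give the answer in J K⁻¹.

ΔS_hot = −Q/T_H = −13300/621 = -21.42 J/K and ΔS_cold = +Q/T_C = 13300/432 = 30.79 J/K.
ΔS_total = -21.42 + 30.79 = 9.37 J/K, positive as the second law requires.

ΔS_total = 9.37 J/K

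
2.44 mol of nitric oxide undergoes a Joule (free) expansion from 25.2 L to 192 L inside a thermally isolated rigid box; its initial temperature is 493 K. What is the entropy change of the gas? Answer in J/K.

For an ideal gas in free expansion Q = 0 and W = 0, so T is unchanged.
Entropy is a state function; using a reversible isothermal path, ΔS_gas = nR ln(V₂/V₁) = 2.44 × 8.314 × ln(192/25.2) = 41.2 J/K.

ΔS_gas = 41.2 J/K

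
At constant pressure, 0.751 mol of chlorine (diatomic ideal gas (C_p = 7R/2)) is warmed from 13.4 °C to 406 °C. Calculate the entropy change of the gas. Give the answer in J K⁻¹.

In kelvin: T₁ = 286.55 K, T₂ = 679.15 K. At constant pressure, ΔS = nC_p ln(T₂/T₁) with C_p = 7R/2 = 29.1 J mol⁻¹ K⁻¹.
ΔS = 0.751 × 29.1 × ln(679.15/286.55) = 18.9 J/K.

ΔS = 18.9 J/K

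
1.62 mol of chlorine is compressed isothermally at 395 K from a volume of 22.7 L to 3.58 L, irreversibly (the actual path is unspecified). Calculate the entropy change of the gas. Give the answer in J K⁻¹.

ΔS_gas = -24.9 J/K

Entropy is a state function, so ΔS_gas depends only on the end states.
For an isothermal ideal gas ΔS_gas = nR ln(V₂/V₁) = 1.62 × 8.314 × ln(3.58/22.7) = -24.9 J/K.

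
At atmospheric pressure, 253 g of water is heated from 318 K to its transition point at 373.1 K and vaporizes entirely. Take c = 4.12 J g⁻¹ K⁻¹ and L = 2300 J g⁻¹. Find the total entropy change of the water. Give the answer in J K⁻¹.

Warming step: ΔS₁ = m c ln(T_tr/T_i) = 253 × 4.12 × ln(373.1/318) = 166.6 J/K.
Phase change: ΔS₂ = +mL/T_tr = 253 × 2300 / 373.1 = 1560 J/K.
ΔS_total = (166.6) + (1560) = 1730 J/K.

ΔS = 1730 J/K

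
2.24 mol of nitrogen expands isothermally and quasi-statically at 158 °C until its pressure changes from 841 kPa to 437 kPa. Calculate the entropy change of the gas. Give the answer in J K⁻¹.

ΔS_gas = 12.2 J/K

For an isothermal ideal gas ΔS_gas = nR ln(P₁/P₂) = 2.24 × 8.314 × ln(841/437) = 12.2 J/K.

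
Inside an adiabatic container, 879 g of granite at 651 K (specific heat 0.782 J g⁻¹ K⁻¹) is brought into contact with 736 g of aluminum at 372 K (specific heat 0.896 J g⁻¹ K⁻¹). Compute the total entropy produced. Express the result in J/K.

ΔS_total = 51.8 J/K

Energy balance: T_f = (m₁c₁T₁ + m₂c₂T₂)/(m₁c₁ + m₂c₂) = 514.39 K.
ΔS₁ = m₁c₁ ln(T_f/T₁) = 687.378 × ln(514.39/651) = -161.9 J/K.
ΔS₂ = m₂c₂ ln(T_f/T₂) = 659.456 × ln(514.39/372) = 213.7 J/K.
ΔS_total = -161.9 + 213.7 = 51.8 J/K.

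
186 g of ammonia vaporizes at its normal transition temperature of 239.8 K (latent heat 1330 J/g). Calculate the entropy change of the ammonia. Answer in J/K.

ΔS = 1030 J/K

Heat absorbed by the substance: Q = mL = 186 × 1330 = 247380 J.
At constant T, ΔS = Q_rev/T = 247380 / 239.8 = 1030 J/K.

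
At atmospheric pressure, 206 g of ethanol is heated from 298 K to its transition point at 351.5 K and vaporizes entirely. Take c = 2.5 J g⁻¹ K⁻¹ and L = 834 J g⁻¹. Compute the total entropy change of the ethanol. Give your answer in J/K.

ΔS = 574 J/K

Warming step: ΔS₁ = m c ln(T_tr/T_i) = 206 × 2.5 × ln(351.5/298) = 85.03 J/K.
Phase change: ΔS₂ = +mL/T_tr = 206 × 834 / 351.5 = 488.8 J/K.
ΔS_total = (85.03) + (488.8) = 574 J/K.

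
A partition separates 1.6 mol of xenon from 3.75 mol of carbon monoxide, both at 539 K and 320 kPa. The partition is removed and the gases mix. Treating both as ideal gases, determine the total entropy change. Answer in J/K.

Mole fractions: x_A = 1.6/5.35 = 0.299, x_B = 0.701.
ΔS_mix = −R(n_A ln x_A + n_B ln x_B) = −8.314 × (1.6 ln 0.299 + 3.75 ln 0.701) = 27.1 J/K.

ΔS_mix = 27.1 J/K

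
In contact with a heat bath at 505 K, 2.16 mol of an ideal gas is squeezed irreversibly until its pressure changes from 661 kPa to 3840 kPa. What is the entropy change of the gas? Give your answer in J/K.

ΔS_gas = -31.6 J/K

Entropy is a state function, so ΔS_gas depends only on the end states.
For an isothermal ideal gas ΔS_gas = nR ln(P₁/P₂) = 2.16 × 8.314 × ln(661/3840) = -31.6 J/K.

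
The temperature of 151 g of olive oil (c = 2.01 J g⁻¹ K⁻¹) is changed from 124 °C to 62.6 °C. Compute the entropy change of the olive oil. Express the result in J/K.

ΔS = -51 J/K

In kelvin: T₁ = 397.15 K, T₂ = 335.75 K. ΔS = ∫dQ_rev/T = m c ln(T₂/T₁) = 151 × 2.01 × ln(335.75/397.15) = -51 J/K.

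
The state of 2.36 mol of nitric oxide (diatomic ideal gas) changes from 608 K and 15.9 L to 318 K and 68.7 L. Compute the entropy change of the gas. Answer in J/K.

ΔS = -3.08 J/K

Entropy is a state function: ΔS = nC_V ln(T₂/T₁) + nR ln(V₂/V₁), with C_V = 5R/2 = 20.79 J mol⁻¹ K⁻¹ for a diatomic ideal gas.
ΔS = 2.36 × [20.79 × ln(318/608) + 8.314 × ln(68.7/15.9)] = -3.08 J/K.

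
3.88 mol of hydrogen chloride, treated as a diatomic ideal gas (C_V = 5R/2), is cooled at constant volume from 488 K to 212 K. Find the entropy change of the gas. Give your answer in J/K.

ΔS = -67.2 J/K

At constant volume, ΔS = nC_V ln(T₂/T₁) with C_V = 5R/2 = 20.79 J mol⁻¹ K⁻¹.
ΔS = 3.88 × 20.79 × ln(212/488) = -67.2 J/K.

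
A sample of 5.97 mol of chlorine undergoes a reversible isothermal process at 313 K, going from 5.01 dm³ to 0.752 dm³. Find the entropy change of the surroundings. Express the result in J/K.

For an isothermal ideal gas ΔS_gas = nR ln(V₂/V₁) = 5.97 × 8.314 × ln(0.752/5.01) = -94.1 J/K.
The process is reversible, so ΔS_surr = −ΔS_gas = 94.1 J/K and ΔS_universe = 0.

ΔS_surr = 94.1 J/K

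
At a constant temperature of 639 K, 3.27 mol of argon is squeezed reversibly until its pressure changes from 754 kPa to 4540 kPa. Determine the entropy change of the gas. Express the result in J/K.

For an isothermal ideal gas ΔS_gas = nR ln(P₁/P₂) = 3.27 × 8.314 × ln(754/4540) = -48.8 J/K.

ΔS_gas = -48.8 J/K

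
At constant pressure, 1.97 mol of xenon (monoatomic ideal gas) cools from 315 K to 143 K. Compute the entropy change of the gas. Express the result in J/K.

At constant pressure, ΔS = nC_p ln(T₂/T₁) with C_p = 5R/2 = 20.79 J mol⁻¹ K⁻¹.
ΔS = 1.97 × 20.79 × ln(143/315) = -32.3 J/K.

ΔS = -32.3 J/K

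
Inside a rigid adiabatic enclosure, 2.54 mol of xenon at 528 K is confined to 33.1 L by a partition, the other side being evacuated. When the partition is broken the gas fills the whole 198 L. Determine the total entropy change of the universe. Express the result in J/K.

ΔS_universe = 37.8 J/K

For an ideal gas in free expansion Q = 0 and W = 0, so T is unchanged.
Entropy is a state function; using a reversible isothermal path, ΔS_gas = nR ln(V₂/V₁) = 2.54 × 8.314 × ln(198/33.1) = 37.8 J/K.
The insulated surroundings exchange no heat, so ΔS_surr = 0 and ΔS_universe = ΔS_gas.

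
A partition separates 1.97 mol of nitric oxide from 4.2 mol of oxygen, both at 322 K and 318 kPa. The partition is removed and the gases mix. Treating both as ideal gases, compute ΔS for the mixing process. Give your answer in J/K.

Mole fractions: x_A = 1.97/6.17 = 0.319, x_B = 0.681.
ΔS_mix = −R(n_A ln x_A + n_B ln x_B) = −8.314 × (1.97 ln 0.319 + 4.2 ln 0.681) = 32.1 J/K.

ΔS_mix = 32.1 J/K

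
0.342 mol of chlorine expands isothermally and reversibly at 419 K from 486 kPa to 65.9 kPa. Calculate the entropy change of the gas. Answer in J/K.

For an isothermal ideal gas ΔS_gas = nR ln(P₁/P₂) = 0.342 × 8.314 × ln(486/65.9) = 5.68 J/K.

ΔS_gas = 5.68 J/K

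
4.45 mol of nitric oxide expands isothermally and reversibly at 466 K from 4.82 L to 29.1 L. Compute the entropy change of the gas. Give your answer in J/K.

ΔS_gas = 66.5 J/K

For an isothermal ideal gas ΔS_gas = nR ln(V₂/V₁) = 4.45 × 8.314 × ln(29.1/4.82) = 66.5 J/K.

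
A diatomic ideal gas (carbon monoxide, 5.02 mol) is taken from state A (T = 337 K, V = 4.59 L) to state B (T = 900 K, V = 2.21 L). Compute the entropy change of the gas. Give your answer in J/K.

Entropy is a state function: ΔS = nC_V ln(T₂/T₁) + nR ln(V₂/V₁), with C_V = 5R/2 = 20.79 J mol⁻¹ K⁻¹ for a diatomic ideal gas.
ΔS = 5.02 × [20.79 × ln(900/337) + 8.314 × ln(2.21/4.59)] = 72 J/K.

ΔS = 72 J/K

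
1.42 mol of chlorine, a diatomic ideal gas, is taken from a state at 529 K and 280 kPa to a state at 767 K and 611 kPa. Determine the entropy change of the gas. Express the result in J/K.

ΔS = 6.14 J/K

ΔS = nC_p ln(T₂/T₁) − nR ln(P₂/P₁), with C_p = 7R/2 = 29.1 J mol⁻¹ K⁻¹ for a diatomic ideal gas.
ΔS = 1.42 × [29.1 × ln(767/529) − 8.314 × ln(611/280)] = 6.14 J/K.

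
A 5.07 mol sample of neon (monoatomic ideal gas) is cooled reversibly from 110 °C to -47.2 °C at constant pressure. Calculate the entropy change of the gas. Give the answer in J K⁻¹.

ΔS = -55.7 J/K

In kelvin: T₁ = 383.15 K, T₂ = 225.95 K. At constant pressure, ΔS = nC_p ln(T₂/T₁) with C_p = 5R/2 = 20.79 J mol⁻¹ K⁻¹.
ΔS = 5.07 × 20.79 × ln(225.95/383.15) = -55.7 J/K.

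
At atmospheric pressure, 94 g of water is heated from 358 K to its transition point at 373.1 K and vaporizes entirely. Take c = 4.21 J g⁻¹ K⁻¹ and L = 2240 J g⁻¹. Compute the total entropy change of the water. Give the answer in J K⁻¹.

Warming step: ΔS₁ = m c ln(T_tr/T_i) = 94 × 4.21 × ln(373.1/358) = 16.35 J/K.
Phase change: ΔS₂ = +mL/T_tr = 94 × 2240 / 373.1 = 564.4 J/K.
ΔS_total = (16.35) + (564.4) = 581 J/K.

ΔS = 581 J/K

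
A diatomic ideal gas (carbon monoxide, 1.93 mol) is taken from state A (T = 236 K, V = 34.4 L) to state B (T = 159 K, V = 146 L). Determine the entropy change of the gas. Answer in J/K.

ΔS = 7.35 J/K

Entropy is a state function: ΔS = nC_V ln(T₂/T₁) + nR ln(V₂/V₁), with C_V = 5R/2 = 20.79 J mol⁻¹ K⁻¹ for a diatomic ideal gas.
ΔS = 1.93 × [20.79 × ln(159/236) + 8.314 × ln(146/34.4)] = 7.35 J/K.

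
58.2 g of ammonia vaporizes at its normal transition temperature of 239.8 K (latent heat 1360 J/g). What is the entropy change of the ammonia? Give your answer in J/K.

ΔS = 330 J/K

Heat absorbed by the substance: Q = mL = 58.2 × 1360 = 79152 J.
At constant T, ΔS = Q_rev/T = 79152 / 239.8 = 330 J/K.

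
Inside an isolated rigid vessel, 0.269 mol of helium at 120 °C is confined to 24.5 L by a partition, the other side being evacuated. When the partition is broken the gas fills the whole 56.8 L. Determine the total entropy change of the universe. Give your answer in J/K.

ΔS_universe = 1.88 J/K

For an ideal gas in free expansion Q = 0 and W = 0, so T is unchanged.
Entropy is a state function; using a reversible isothermal path, ΔS_gas = nR ln(V₂/V₁) = 0.269 × 8.314 × ln(56.8/24.5) = 1.88 J/K.
The insulated surroundings exchange no heat, so ΔS_surr = 0 and ΔS_universe = ΔS_gas.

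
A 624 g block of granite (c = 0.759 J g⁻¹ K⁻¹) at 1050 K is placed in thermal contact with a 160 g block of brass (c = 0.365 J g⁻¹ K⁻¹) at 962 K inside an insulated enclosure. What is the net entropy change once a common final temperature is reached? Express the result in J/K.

ΔS_total = 0.195 J/K

Energy balance: T_f = (m₁c₁T₁ + m₂c₂T₂)/(m₁c₁ + m₂c₂) = 1040.3 K.
ΔS₁ = m₁c₁ ln(T_f/T₁) = 473.616 × ln(1040.3/1050) = -4.377 J/K.
ΔS₂ = m₂c₂ ln(T_f/T₂) = 58.4 × ln(1040.3/962) = 4.572 J/K.
ΔS_total = -4.377 + 4.572 = 0.195 J/K.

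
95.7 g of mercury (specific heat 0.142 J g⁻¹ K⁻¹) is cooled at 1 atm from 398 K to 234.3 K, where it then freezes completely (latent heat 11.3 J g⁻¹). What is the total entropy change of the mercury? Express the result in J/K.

ΔS = -11.8 J/K

Cooling step: ΔS₁ = m c ln(T_tr/T_i) = 95.7 × 0.142 × ln(234.3/398) = -7.2 J/K.
Phase change: ΔS₂ = −mL/T_tr = −95.7 × 11.3 / 234.3 = -4.615 J/K.
ΔS_total = (-7.2) + (-4.615) = -11.8 J/K.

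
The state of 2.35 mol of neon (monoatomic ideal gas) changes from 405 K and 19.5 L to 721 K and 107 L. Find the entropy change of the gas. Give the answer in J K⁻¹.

Entropy is a state function: ΔS = nC_V ln(T₂/T₁) + nR ln(V₂/V₁), with C_V = 3R/2 = 12.47 J mol⁻¹ K⁻¹ for a monoatomic ideal gas.
ΔS = 2.35 × [12.47 × ln(721/405) + 8.314 × ln(107/19.5)] = 50.2 J/K.

ΔS = 50.2 J/K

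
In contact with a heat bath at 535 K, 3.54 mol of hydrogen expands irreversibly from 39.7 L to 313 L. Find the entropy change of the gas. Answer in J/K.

ΔS_gas = 60.8 J/K

Entropy is a state function, so ΔS_gas depends only on the end states.
For an isothermal ideal gas ΔS_gas = nR ln(V₂/V₁) = 3.54 × 8.314 × ln(313/39.7) = 60.8 J/K.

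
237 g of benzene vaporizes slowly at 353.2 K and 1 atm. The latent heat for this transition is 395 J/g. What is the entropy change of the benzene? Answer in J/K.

Heat absorbed by the substance: Q = mL = 237 × 395 = 93615 J.
At constant T, ΔS = Q_rev/T = 93615 / 353.2 = 265 J/K.

ΔS = 265 J/K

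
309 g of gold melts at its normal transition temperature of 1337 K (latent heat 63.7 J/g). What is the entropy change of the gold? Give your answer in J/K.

Heat absorbed by the substance: Q = mL = 309 × 63.7 = 19683.3 J.
At constant T, ΔS = Q_rev/T = 19683.3 / 1337 = 14.7 J/K.

ΔS = 14.7 J/K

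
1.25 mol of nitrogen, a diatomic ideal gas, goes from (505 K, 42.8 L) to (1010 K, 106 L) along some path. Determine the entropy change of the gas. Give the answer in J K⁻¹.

ΔS = 27.4 J/K

Entropy is a state function: ΔS = nC_V ln(T₂/T₁) + nR ln(V₂/V₁), with C_V = 5R/2 = 20.79 J mol⁻¹ K⁻¹ for a diatomic ideal gas.
ΔS = 1.25 × [20.79 × ln(1010/505) + 8.314 × ln(106/42.8)] = 27.4 J/K.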